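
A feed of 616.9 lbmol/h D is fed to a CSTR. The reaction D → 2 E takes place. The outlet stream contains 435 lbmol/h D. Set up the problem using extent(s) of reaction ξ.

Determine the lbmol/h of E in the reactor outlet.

364 lbmol/h

For D: n = n₀ − 1ξ → 435 = 616.9 − 1ξ, giving ξ = 181.9 lbmol/h.
Outlet amounts (n = n₀ + ν ξ):
  D: 616.9 − 1(181.9) = 435
  E: 0 + 2(181.9) = 363.8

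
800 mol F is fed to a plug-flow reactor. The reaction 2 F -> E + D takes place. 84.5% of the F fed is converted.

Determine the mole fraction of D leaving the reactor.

0.422

F reacted = 0.845 × 800 = 676 mol; ν_F = −2, so ξ = 676/2 = 338 mol.
Outlet amounts (n = n₀ + ν ξ):
  F: 800 − 2(338) = 124
  E: 0 + 1(338) = 338
  D: 0 + 1(338) = 338
Total out = 800 mol; y_D = 338 / 800 = 0.4225.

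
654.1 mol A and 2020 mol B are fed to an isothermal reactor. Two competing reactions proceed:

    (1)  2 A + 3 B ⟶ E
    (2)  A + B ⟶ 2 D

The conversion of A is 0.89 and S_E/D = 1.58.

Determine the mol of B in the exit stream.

1190 mol

Conversion of A: A consumed = 0.89 × 654.1 = 582.1 mol = 2ξ₁ + 1ξ₂.
Selectivity: 1ξ₁ / (2ξ₂) = 1.58 → ξ₁ = 3.16 ξ₂.
Substitute: (2·3.16 + 1) ξ₂ = 582.1 → ξ₂ = 79.53 mol, ξ₁ = 251.3 mol.
Outlet amounts (n = n₀ + Σ ν·ξ):
  A: 654.1 − 2(251.3) − 1(79.53) = 71.95
  B: 2020 − 3(251.3) − 1(79.53) = 1187
  E: 0 + 1(251.3) = 251.3
  D: 0 + 2(79.53) = 159.1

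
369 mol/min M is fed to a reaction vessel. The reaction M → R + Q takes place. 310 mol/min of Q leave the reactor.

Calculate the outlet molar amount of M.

For Q: n = n₀ + 1ξ → 310 = 0 + 1ξ, giving ξ = 310 mol/min.
Outlet amounts (n = n₀ + ν ξ):
  M: 369 − 1(310) = 59
  R: 0 + 1(310) = 310
  Q: 0 + 1(310) = 310

59 mol/min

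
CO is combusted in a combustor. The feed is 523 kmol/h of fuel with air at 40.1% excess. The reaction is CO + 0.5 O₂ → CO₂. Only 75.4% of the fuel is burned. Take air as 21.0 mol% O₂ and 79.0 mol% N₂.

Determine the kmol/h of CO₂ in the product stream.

Stoichiometric O₂ = 0.5 × 523 = 261.5 kmol/h; O₂ fed = 261.5 × 1.401 = 366.4 kmol/h.
N₂ fed = 366.4 × 79/21 = 1378 kmol/h.
Fuel reacted = 0.754 × 523 → ξ = 394.3 kmol/h.
Outlet (n = n₀ + ν ξ):
  CO: 523 − 1(394.3) = 128.7
  O₂: 366.4 − 0.5(394.3) = 169.2
  N₂: 1378 (inert)
  CO₂: 0 + 1(394.3) = 394.3

394 kmol/h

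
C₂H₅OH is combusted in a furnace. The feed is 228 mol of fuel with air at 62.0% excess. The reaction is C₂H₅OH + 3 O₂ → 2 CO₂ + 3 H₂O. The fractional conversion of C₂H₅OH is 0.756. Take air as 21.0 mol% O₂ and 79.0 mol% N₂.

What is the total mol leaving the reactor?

Stoichiometric O₂ = 3 × 228 = 684 mol; O₂ fed = 684 × 1.620 = 1108 mol.
N₂ fed = 1108 × 79/21 = 4168 mol.
Fuel reacted = 0.756 × 228 → ξ = 172.4 mol.
Outlet (n = n₀ + ν ξ):
  C₂H₅OH: 228 − 1(172.4) = 55.63
  O₂: 1108 − 3(172.4) = 591
  N₂: 4168 (inert)
  CO₂: 0 + 2(172.4) = 344.7
  H₂O: 0 + 3(172.4) = 517.1
Total out = 55.63 + 591 + 4168 + 344.7 + 517.1 = 5677 mol.

5680 mol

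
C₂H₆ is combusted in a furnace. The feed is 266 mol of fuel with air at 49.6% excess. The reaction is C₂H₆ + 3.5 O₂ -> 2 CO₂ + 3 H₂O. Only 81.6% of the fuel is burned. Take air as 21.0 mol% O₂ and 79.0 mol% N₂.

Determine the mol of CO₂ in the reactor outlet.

Stoichiometric O₂ = 3.5 × 266 = 931 mol; O₂ fed = 931 × 1.496 = 1393 mol.
N₂ fed = 1393 × 79/21 = 5239 mol.
Fuel reacted = 0.816 × 266 → ξ = 217.1 mol.
Outlet (n = n₀ + ν ξ):
  C₂H₆: 266 − 1(217.1) = 48.94
  O₂: 1393 − 3.5(217.1) = 633.1
  N₂: 5239 (inert)
  CO₂: 0 + 2(217.1) = 434.1
  H₂O: 0 + 3(217.1) = 651.2

434 mol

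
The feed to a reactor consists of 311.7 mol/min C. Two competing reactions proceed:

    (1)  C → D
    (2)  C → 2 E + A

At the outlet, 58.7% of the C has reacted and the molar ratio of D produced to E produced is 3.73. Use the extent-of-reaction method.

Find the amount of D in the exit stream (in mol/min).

161 mol/min

Conversion of C: C consumed = 0.587 × 311.7 = 183 mol/min = 1ξ₁ + 1ξ₂.
Selectivity: 1ξ₁ / (2ξ₂) = 3.73 → ξ₁ = 7.46 ξ₂.
Substitute: (1·7.46 + 1) ξ₂ = 183 → ξ₂ = 21.63 mol/min, ξ₁ = 161.3 mol/min.
Outlet amounts (n = n₀ + Σ ν·ξ):
  C: 311.7 − 1(161.3) − 1(21.63) = 128.7
  D: 0 + 1(161.3) = 161.3
  E: 0 + 2(21.63) = 43.25
  A: 0 + 1(21.63) = 21.63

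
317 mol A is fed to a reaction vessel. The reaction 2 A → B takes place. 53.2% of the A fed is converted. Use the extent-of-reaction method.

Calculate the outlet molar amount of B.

84.3 mol

A reacted = 0.532 × 317 = 168.6 mol; ν_A = −2, so ξ = 168.6/2 = 84.32 mol.
Outlet amounts (n = n₀ + ν ξ):
  A: 317 − 2(84.32) = 148.4
  B: 0 + 1(84.32) = 84.32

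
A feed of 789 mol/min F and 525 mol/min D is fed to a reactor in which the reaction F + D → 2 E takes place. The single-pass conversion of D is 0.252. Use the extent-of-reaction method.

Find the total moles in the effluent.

D reacted = 0.252 × 525 = 132.3 mol/min; ν_D = −1, so ξ = 132.3/1 = 132.3 mol/min.
Outlet amounts (n = n₀ + ν ξ):
  F: 789 − 1(132.3) = 656.7
  D: 525 − 1(132.3) = 392.7
  E: 0 + 2(132.3) = 264.6
Total out = 656.7 + 392.7 + 264.6 = 1314 mol/min.

1310 mol/min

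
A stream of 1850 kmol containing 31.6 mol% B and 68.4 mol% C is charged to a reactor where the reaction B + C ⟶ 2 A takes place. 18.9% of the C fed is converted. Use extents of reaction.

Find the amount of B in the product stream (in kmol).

C reacted = 0.189 × 1265 = 239.2 kmol; ν_C = −1, so ξ = 239.2/1 = 239.2 kmol.
Outlet amounts (n = n₀ + ν ξ):
  B: 584.6 − 1(239.2) = 345.4
  C: 1265 − 1(239.2) = 1026
  A: 0 + 2(239.2) = 478.3

345 kmol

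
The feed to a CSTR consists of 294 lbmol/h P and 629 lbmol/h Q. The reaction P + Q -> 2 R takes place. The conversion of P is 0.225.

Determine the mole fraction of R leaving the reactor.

0.143

P reacted = 0.225 × 294 = 66.15 lbmol/h; ν_P = −1, so ξ = 66.15/1 = 66.15 lbmol/h.
Outlet amounts (n = n₀ + ν ξ):
  P: 294 − 1(66.15) = 227.8
  Q: 629 − 1(66.15) = 562.9
  R: 0 + 2(66.15) = 132.3
Total out = 923 lbmol/h; y_R = 132.3 / 923 = 0.1433.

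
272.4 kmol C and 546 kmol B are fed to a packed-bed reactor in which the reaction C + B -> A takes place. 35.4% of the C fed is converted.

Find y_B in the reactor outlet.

C reacted = 0.354 × 272.4 = 96.43 kmol; ν_C = −1, so ξ = 96.43/1 = 96.43 kmol.
Outlet amounts (n = n₀ + ν ξ):
  C: 272.4 − 1(96.43) = 176
  B: 546 − 1(96.43) = 449.6
  A: 0 + 1(96.43) = 96.43
Total out = 722 kmol; y_B = 449.6 / 722 = 0.6227.

0.623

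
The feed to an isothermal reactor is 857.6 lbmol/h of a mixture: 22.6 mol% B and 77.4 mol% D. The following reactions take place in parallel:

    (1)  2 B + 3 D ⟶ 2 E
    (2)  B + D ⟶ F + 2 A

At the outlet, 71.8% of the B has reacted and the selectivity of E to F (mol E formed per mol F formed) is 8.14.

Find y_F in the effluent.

0.0222

Conversion of B: B consumed = 0.718 × 193.8 = 139.2 lbmol/h = 2ξ₁ + 1ξ₂.
Selectivity: 2ξ₁ / (1ξ₂) = 8.14 → ξ₁ = 4.07 ξ₂.
Substitute: (2·4.07 + 1) ξ₂ = 139.2 → ξ₂ = 15.23 lbmol/h, ξ₁ = 61.97 lbmol/h.
Outlet amounts (n = n₀ + Σ ν·ξ):
  B: 193.8 − 2(61.97) − 1(15.23) = 54.66
  D: 663.8 − 3(61.97) − 1(15.23) = 462.7
  E: 0 + 2(61.97) = 123.9
  F: 0 + 1(15.23) = 15.23
  A: 0 + 2(15.23) = 30.45
Total out = 686.9 lbmol/h; y_F = 15.23 / 686.9 = 0.02216.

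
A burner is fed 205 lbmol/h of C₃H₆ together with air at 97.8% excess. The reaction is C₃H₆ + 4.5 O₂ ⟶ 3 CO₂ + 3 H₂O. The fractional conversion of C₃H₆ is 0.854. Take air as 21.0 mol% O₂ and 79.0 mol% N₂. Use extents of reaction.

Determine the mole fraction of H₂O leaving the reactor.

0.0585

Stoichiometric O₂ = 4.5 × 205 = 922.5 lbmol/h; O₂ fed = 922.5 × 1.978 = 1825 lbmol/h.
N₂ fed = 1825 × 79/21 = 6864 lbmol/h.
Fuel reacted = 0.854 × 205 → ξ = 175.1 lbmol/h.
Outlet (n = n₀ + ν ξ):
  C₃H₆: 205 − 1(175.1) = 29.93
  O₂: 1825 − 4.5(175.1) = 1037
  N₂: 6864 (inert)
  CO₂: 0 + 3(175.1) = 525.2
  H₂O: 0 + 3(175.1) = 525.2
Total out = 8982 lbmol/h; y_H₂O = 525.2 / 8982 = 0.05848.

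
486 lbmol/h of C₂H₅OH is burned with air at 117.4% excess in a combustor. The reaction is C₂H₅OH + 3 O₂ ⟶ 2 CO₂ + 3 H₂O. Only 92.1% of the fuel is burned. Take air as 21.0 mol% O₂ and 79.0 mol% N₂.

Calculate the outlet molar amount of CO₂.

895 lbmol/h

Stoichiometric O₂ = 3 × 486 = 1458 lbmol/h; O₂ fed = 1458 × 2.174 = 3170 lbmol/h.
N₂ fed = 3170 × 79/21 = 11920 lbmol/h.
Fuel reacted = 0.921 × 486 → ξ = 447.6 lbmol/h.
Outlet (n = n₀ + ν ξ):
  C₂H₅OH: 486 − 1(447.6) = 38.39
  O₂: 3170 − 3(447.6) = 1827
  N₂: 11920 (inert)
  CO₂: 0 + 2(447.6) = 895.2
  H₂O: 0 + 3(447.6) = 1343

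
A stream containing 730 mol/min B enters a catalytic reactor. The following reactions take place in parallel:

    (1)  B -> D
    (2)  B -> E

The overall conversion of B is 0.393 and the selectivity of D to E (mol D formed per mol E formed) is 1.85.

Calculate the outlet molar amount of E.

Conversion of B: B consumed = 0.393 × 730 = 286.9 mol/min = 1ξ₁ + 1ξ₂.
Selectivity: 1ξ₁ / (1ξ₂) = 1.85 → ξ₁ = 1.85 ξ₂.
Substitute: (1·1.85 + 1) ξ₂ = 286.9 → ξ₂ = 100.7 mol/min, ξ₁ = 186.2 mol/min.
Outlet amounts (n = n₀ + Σ ν·ξ):
  B: 730 − 1(186.2) − 1(100.7) = 443.1
  D: 0 + 1(186.2) = 186.2
  E: 0 + 1(100.7) = 100.7

101 mol/min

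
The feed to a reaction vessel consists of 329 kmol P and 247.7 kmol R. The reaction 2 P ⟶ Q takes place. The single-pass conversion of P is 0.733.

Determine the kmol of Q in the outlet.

121 kmol

P reacted = 0.733 × 329 = 241.2 kmol; ν_P = −2, so ξ = 241.2/2 = 120.6 kmol.
Outlet amounts (n = n₀ + ν ξ):
  P: 329 − 2(120.6) = 87.84
  Q: 0 + 1(120.6) = 120.6
  R: 247.7 (inert)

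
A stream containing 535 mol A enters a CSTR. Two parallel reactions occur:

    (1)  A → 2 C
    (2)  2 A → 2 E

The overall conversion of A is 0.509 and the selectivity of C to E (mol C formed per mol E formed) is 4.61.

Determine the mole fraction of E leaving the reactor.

0.114

Conversion of A: A consumed = 0.509 × 535 = 272.3 mol = 1ξ₁ + 2ξ₂.
Selectivity: 2ξ₁ / (2ξ₂) = 4.61 → ξ₁ = 4.61 ξ₂.
Substitute: (1·4.61 + 2) ξ₂ = 272.3 → ξ₂ = 41.2 mol, ξ₁ = 189.9 mol.
Outlet amounts (n = n₀ + Σ ν·ξ):
  A: 535 − 1(189.9) − 2(41.2) = 262.7
  C: 0 + 2(189.9) = 379.8
  E: 0 + 2(41.2) = 82.39
Total out = 724.9 mol; y_E = 82.39 / 724.9 = 0.1137.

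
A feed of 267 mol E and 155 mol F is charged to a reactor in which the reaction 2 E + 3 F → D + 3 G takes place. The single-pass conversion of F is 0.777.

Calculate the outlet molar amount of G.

120 mol

F reacted = 0.777 × 155 = 120.4 mol; ν_F = −3, so ξ = 120.4/3 = 40.15 mol.
Outlet amounts (n = n₀ + ν ξ):
  E: 267 − 2(40.15) = 186.7
  F: 155 − 3(40.15) = 34.56
  D: 0 + 1(40.15) = 40.15
  G: 0 + 3(40.15) = 120.4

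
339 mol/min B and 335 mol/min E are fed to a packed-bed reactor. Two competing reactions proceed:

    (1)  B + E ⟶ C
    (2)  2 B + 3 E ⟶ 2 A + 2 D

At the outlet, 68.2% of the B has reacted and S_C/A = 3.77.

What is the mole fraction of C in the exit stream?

0.391

Conversion of B: B consumed = 0.682 × 339 = 231.2 mol/min = 1ξ₁ + 2ξ₂.
Selectivity: 1ξ₁ / (2ξ₂) = 3.77 → ξ₁ = 7.54 ξ₂.
Substitute: (1·7.54 + 2) ξ₂ = 231.2 → ξ₂ = 24.23 mol/min, ξ₁ = 182.7 mol/min.
Outlet amounts (n = n₀ + Σ ν·ξ):
  B: 339 − 1(182.7) − 2(24.23) = 107.8
  E: 335 − 1(182.7) − 3(24.23) = 79.57
  C: 0 + 1(182.7) = 182.7
  A: 0 + 2(24.23) = 48.47
  D: 0 + 2(24.23) = 48.47
Total out = 467 mol/min; y_C = 182.7 / 467 = 0.3913.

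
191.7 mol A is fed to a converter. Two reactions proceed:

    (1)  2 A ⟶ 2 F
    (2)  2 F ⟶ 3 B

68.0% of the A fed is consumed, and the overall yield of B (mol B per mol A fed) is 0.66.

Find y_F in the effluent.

0.197

Conversion of A: A consumed = 2ξ₁ = 0.68 × 191.7 → ξ₁ = 65.18 mol.
Yield of B: 3ξ₂ / 191.7 = 0.66 → ξ₂ = 42.17 mol.
Outlet amounts (n = n₀ + Σ ν·ξ):
  A: 191.7 − 2(65.18) = 61.34
  F: 0 + 2(65.18) − 2(42.17) = 46.01
  B: 0 + 3(42.17) = 126.5
Total out = 233.9 mol; y_F = 46.01 / 233.9 = 0.1967.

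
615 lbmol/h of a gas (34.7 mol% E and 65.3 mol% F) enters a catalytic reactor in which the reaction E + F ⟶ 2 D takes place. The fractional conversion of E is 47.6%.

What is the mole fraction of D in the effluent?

E reacted = 0.476 × 213.4 = 101.6 lbmol/h; ν_E = −1, so ξ = 101.6/1 = 101.6 lbmol/h.
Outlet amounts (n = n₀ + ν ξ):
  E: 213.4 − 1(101.6) = 111.8
  F: 401.6 − 1(101.6) = 300
  D: 0 + 2(101.6) = 203.2
Total out = 615 lbmol/h; y_D = 203.2 / 615 = 0.3303.

0.33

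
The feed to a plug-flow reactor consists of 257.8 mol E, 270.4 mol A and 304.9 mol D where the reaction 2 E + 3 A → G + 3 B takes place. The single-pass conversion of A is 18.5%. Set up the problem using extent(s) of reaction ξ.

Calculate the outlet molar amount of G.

A reacted = 0.185 × 270.4 = 50.02 mol; ν_A = −3, so ξ = 50.02/3 = 16.67 mol.
Outlet amounts (n = n₀ + ν ξ):
  E: 257.8 − 2(16.67) = 224.5
  A: 270.4 − 3(16.67) = 220.4
  G: 0 + 1(16.67) = 16.67
  B: 0 + 3(16.67) = 50.02
  D: 304.9 (inert)

16.7 mol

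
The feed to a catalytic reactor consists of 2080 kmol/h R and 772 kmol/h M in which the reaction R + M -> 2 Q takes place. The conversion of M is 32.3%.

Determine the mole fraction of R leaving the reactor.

M reacted = 0.323 × 772 = 249.4 kmol/h; ν_M = −1, so ξ = 249.4/1 = 249.4 kmol/h.
Outlet amounts (n = n₀ + ν ξ):
  R: 2080 − 1(249.4) = 1831
  M: 772 − 1(249.4) = 522.6
  Q: 0 + 2(249.4) = 498.7
Total out = 2852 kmol/h; y_R = 1831 / 2852 = 0.6419.

0.642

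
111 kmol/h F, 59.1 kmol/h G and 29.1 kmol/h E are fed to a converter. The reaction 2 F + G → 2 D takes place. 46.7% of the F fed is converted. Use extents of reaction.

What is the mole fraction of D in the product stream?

F reacted = 0.467 × 111 = 51.84 kmol/h; ν_F = −2, so ξ = 51.84/2 = 25.92 kmol/h.
Outlet amounts (n = n₀ + ν ξ):
  F: 111 − 2(25.92) = 59.16
  G: 59.1 − 1(25.92) = 33.18
  D: 0 + 2(25.92) = 51.84
  E: 29.1 (inert)
Total out = 173.3 kmol/h; y_D = 51.84 / 173.3 = 0.2991.

0.299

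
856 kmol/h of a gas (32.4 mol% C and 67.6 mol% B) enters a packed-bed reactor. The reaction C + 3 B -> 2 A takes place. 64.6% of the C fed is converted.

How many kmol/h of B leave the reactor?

C reacted = 0.646 × 277.3 = 179.2 kmol/h; ν_C = −1, so ξ = 179.2/1 = 179.2 kmol/h.
Outlet amounts (n = n₀ + ν ξ):
  C: 277.3 − 1(179.2) = 98.18
  B: 578.7 − 3(179.2) = 41.16
  A: 0 + 2(179.2) = 358.3

41.2 kmol/h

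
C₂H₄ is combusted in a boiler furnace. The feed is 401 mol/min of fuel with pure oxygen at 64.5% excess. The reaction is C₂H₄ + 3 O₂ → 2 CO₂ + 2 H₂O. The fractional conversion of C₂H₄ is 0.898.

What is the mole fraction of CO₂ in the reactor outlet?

Stoichiometric O₂ = 3 × 401 = 1203 mol/min; O₂ fed = 1203 × 1.645 = 1979 mol/min.
Fuel reacted = 0.898 × 401 → ξ = 360.1 mol/min.
Outlet (n = n₀ + ν ξ):
  C₂H₄: 401 − 1(360.1) = 40.9
  O₂: 1979 − 3(360.1) = 898.6
  CO₂: 0 + 2(360.1) = 720.2
  H₂O: 0 + 2(360.1) = 720.2
Total out = 2380 mol/min; y_CO₂ = 720.2 / 2380 = 0.3026.

0.303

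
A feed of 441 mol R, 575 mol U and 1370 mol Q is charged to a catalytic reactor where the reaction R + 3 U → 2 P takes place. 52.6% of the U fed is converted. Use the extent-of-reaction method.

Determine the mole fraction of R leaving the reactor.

0.156

U reacted = 0.526 × 575 = 302.4 mol; ν_U = −3, so ξ = 302.4/3 = 100.8 mol.
Outlet amounts (n = n₀ + ν ξ):
  R: 441 − 1(100.8) = 340.2
  U: 575 − 3(100.8) = 272.6
  P: 0 + 2(100.8) = 201.6
  Q: 1370 (inert)
Total out = 2184 mol; y_R = 340.2 / 2184 = 0.1557.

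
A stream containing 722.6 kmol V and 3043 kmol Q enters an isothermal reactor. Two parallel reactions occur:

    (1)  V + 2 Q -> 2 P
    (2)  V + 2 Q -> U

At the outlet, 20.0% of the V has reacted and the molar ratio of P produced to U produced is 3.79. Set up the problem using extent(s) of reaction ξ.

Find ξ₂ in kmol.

ξ₂ = 49.9 kmol

Conversion of V: V consumed = 0.2 × 722.6 = 144.5 kmol = 1ξ₁ + 1ξ₂.
Selectivity: 2ξ₁ / (1ξ₂) = 3.79 → ξ₁ = 1.895 ξ₂.
Substitute: (1·1.895 + 1) ξ₂ = 144.5 → ξ₂ = 49.92 kmol, ξ₁ = 94.6 kmol.
Outlet amounts (n = n₀ + Σ ν·ξ):
  V: 722.6 − 1(94.6) − 1(49.92) = 578.1
  Q: 3043 − 2(94.6) − 2(49.92) = 2754
  P: 0 + 2(94.6) = 189.2
  U: 0 + 1(49.92) = 49.92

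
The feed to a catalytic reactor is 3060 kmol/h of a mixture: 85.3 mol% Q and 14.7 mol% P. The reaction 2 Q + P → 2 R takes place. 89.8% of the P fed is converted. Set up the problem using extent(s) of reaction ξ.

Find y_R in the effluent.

P reacted = 0.898 × 449.8 = 403.9 kmol/h; ν_P = −1, so ξ = 403.9/1 = 403.9 kmol/h.
Outlet amounts (n = n₀ + ν ξ):
  Q: 2610 − 2(403.9) = 1802
  P: 449.8 − 1(403.9) = 45.88
  R: 0 + 2(403.9) = 807.9
Total out = 2656 kmol/h; y_R = 807.9 / 2656 = 0.3042.

0.304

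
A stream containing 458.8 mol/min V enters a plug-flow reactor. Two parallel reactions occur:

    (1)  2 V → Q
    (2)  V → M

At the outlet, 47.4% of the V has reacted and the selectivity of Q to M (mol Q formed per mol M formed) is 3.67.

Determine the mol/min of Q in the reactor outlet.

95.7 mol/min

Conversion of V: V consumed = 0.474 × 458.8 = 217.5 mol/min = 2ξ₁ + 1ξ₂.
Selectivity: 1ξ₁ / (1ξ₂) = 3.67 → ξ₁ = 3.67 ξ₂.
Substitute: (2·3.67 + 1) ξ₂ = 217.5 → ξ₂ = 26.08 mol/min, ξ₁ = 95.7 mol/min.
Outlet amounts (n = n₀ + Σ ν·ξ):
  V: 458.8 − 2(95.7) − 1(26.08) = 241.3
  Q: 0 + 1(95.7) = 95.7
  M: 0 + 1(26.08) = 26.08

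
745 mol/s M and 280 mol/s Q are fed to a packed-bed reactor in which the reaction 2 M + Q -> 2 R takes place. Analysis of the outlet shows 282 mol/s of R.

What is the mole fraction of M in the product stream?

For R: n = n₀ + 2ξ → 282 = 0 + 2ξ, giving ξ = 141 mol/s.
Outlet amounts (n = n₀ + ν ξ):
  M: 745 − 2(141) = 463
  Q: 280 − 1(141) = 139
  R: 0 + 2(141) = 282
Total out = 884 mol/s; y_M = 463 / 884 = 0.5238.

0.524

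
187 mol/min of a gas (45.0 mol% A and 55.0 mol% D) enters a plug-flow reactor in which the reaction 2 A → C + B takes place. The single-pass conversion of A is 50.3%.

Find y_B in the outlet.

A reacted = 0.503 × 84.15 = 42.33 mol/min; ν_A = −2, so ξ = 42.33/2 = 21.16 mol/min.
Outlet amounts (n = n₀ + ν ξ):
  A: 84.15 − 2(21.16) = 41.82
  C: 0 + 1(21.16) = 21.16
  B: 0 + 1(21.16) = 21.16
  D: 102.8 (inert)
Total out = 187 mol/min; y_B = 21.16 / 187 = 0.1132.

0.113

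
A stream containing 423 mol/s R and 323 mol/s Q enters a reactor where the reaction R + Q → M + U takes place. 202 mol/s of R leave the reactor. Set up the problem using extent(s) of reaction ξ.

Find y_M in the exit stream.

For R: n = n₀ − 1ξ → 202 = 423 − 1ξ, giving ξ = 221 mol/s.
Outlet amounts (n = n₀ + ν ξ):
  R: 423 − 1(221) = 202
  Q: 323 − 1(221) = 102
  M: 0 + 1(221) = 221
  U: 0 + 1(221) = 221
Total out = 746 mol/s; y_M = 221 / 746 = 0.2962.

0.296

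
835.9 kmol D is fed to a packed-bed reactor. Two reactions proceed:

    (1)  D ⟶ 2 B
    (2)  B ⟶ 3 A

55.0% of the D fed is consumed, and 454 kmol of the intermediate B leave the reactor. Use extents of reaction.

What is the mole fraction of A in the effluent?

Conversion of D: D consumed = 1ξ₁ = 0.55 × 835.9 → ξ₁ = 459.7 kmol.
B balance: n_B = 0 + 2ξ₁ − 1ξ₂ = 454 → ξ₂ = (2·459.7 − 454)/1 = 465.5 kmol.
Outlet amounts (n = n₀ + Σ ν·ξ):
  D: 835.9 − 1(459.7) = 376.2
  B: 0 + 2(459.7) − 1(465.5) = 454
  A: 0 + 3(465.5) = 1396
Total out = 2227 kmol; y_A = 1396 / 2227 = 0.6272.

0.627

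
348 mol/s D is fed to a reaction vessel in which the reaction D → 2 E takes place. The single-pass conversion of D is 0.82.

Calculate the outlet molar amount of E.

D reacted = 0.82 × 348 = 285.4 mol/s; ν_D = −1, so ξ = 285.4/1 = 285.4 mol/s.
Outlet amounts (n = n₀ + ν ξ):
  D: 348 − 1(285.4) = 62.64
  E: 0 + 2(285.4) = 570.7

571 mol/s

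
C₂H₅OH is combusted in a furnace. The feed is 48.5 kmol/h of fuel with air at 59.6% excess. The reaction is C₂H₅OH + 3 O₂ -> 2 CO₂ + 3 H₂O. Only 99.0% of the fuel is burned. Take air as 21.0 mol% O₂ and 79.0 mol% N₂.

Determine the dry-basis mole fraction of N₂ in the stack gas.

0.825

Stoichiometric O₂ = 3 × 48.5 = 145.5 kmol/h; O₂ fed = 145.5 × 1.596 = 232.2 kmol/h.
N₂ fed = 232.2 × 79/21 = 873.6 kmol/h.
Fuel reacted = 0.99 × 48.5 → ξ = 48.02 kmol/h.
Outlet (n = n₀ + ν ξ):
  C₂H₅OH: 48.5 − 1(48.02) = 0.485
  O₂: 232.2 − 3(48.02) = 88.17
  N₂: 873.6 (inert)
  CO₂: 0 + 2(48.02) = 96.03
  H₂O: 0 + 3(48.02) = 144
Dry total = 1058 kmol/h; y_N₂ (dry) = 873.6 / 1058 = 0.8255.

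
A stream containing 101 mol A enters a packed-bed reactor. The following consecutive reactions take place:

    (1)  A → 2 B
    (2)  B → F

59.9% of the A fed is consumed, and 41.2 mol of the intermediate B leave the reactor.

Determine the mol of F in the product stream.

79.8 mol

Conversion of A: A consumed = 1ξ₁ = 0.599 × 101 → ξ₁ = 60.5 mol.
B balance: n_B = 0 + 2ξ₁ − 1ξ₂ = 41.2 → ξ₂ = (2·60.5 − 41.2)/1 = 79.8 mol.
Outlet amounts (n = n₀ + Σ ν·ξ):
  A: 101 − 1(60.5) = 40.5
  B: 0 + 2(60.5) − 1(79.8) = 41.2
  F: 0 + 1(79.8) = 79.8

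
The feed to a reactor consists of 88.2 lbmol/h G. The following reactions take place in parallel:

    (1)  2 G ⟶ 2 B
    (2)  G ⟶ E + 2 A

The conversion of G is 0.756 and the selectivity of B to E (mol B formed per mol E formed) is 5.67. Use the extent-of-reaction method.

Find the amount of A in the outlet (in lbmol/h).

20 lbmol/h

Conversion of G: G consumed = 0.756 × 88.2 = 66.68 lbmol/h = 2ξ₁ + 1ξ₂.
Selectivity: 2ξ₁ / (1ξ₂) = 5.67 → ξ₁ = 2.835 ξ₂.
Substitute: (2·2.835 + 1) ξ₂ = 66.68 → ξ₂ = 9.997 lbmol/h, ξ₁ = 28.34 lbmol/h.
Outlet amounts (n = n₀ + Σ ν·ξ):
  G: 88.2 − 2(28.34) − 1(9.997) = 21.52
  B: 0 + 2(28.34) = 56.68
  E: 0 + 1(9.997) = 9.997
  A: 0 + 2(9.997) = 19.99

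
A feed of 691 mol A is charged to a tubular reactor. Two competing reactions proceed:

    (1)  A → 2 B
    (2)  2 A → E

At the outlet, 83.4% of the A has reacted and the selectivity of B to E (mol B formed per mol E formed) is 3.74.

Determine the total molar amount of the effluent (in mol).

Conversion of A: A consumed = 0.834 × 691 = 576.3 mol = 1ξ₁ + 2ξ₂.
Selectivity: 2ξ₁ / (1ξ₂) = 3.74 → ξ₁ = 1.87 ξ₂.
Substitute: (1·1.87 + 2) ξ₂ = 576.3 → ξ₂ = 148.9 mol, ξ₁ = 278.5 mol.
Outlet amounts (n = n₀ + Σ ν·ξ):
  A: 691 − 1(278.5) − 2(148.9) = 114.7
  B: 0 + 2(278.5) = 556.9
  E: 0 + 1(148.9) = 148.9
Total out = 114.7 + 556.9 + 148.9 = 820.6 mol.

821 mol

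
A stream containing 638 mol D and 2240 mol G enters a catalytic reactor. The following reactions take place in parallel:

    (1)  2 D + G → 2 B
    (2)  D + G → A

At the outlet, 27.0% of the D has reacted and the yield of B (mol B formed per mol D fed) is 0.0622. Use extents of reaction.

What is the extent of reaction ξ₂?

Yield of B: 2ξ₁ / 638 = 0.0622 → ξ₁ = 19.84 mol.
Conversion of D: 2ξ₁ + 1ξ₂ = 0.27 × 638 = 172.3 → ξ₂ = 132.6 mol.
Outlet amounts (n = n₀ + Σ ν·ξ):
  D: 638 − 2(19.84) − 1(132.6) = 465.7
  G: 2240 − 1(19.84) − 1(132.6) = 2088
  B: 0 + 2(19.84) = 39.68
  A: 0 + 1(132.6) = 132.6

ξ₂ = 133 mol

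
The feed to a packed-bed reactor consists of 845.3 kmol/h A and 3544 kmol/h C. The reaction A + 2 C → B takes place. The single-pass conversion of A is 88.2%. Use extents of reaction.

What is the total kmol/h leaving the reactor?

2900 kmol/h

A reacted = 0.882 × 845.3 = 745.6 kmol/h; ν_A = −1, so ξ = 745.6/1 = 745.6 kmol/h.
Outlet amounts (n = n₀ + ν ξ):
  A: 845.3 − 1(745.6) = 99.75
  C: 3544 − 2(745.6) = 2053
  B: 0 + 1(745.6) = 745.6
Total out = 99.75 + 2053 + 745.6 = 2898 kmol/h.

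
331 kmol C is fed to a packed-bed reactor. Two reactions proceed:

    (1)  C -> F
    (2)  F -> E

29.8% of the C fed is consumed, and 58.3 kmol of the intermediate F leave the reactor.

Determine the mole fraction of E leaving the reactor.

0.122

Conversion of C: C consumed = 1ξ₁ = 0.298 × 331 → ξ₁ = 98.64 kmol.
F balance: n_F = 0 + 1ξ₁ − 1ξ₂ = 58.3 → ξ₂ = (1·98.64 − 58.3)/1 = 40.34 kmol.
Outlet amounts (n = n₀ + Σ ν·ξ):
  C: 331 − 1(98.64) = 232.4
  F: 0 + 1(98.64) − 1(40.34) = 58.3
  E: 0 + 1(40.34) = 40.34
Total out = 331 kmol; y_E = 40.34 / 331 = 0.1219.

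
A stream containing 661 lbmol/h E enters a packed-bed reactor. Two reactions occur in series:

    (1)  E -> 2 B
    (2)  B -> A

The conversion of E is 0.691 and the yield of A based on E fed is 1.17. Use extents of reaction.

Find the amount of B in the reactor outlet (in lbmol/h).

140 lbmol/h

Conversion of E: E consumed = 1ξ₁ = 0.691 × 661 → ξ₁ = 456.8 lbmol/h.
Yield of A: 1ξ₂ / 661 = 1.17 → ξ₂ = 773.4 lbmol/h.
Outlet amounts (n = n₀ + Σ ν·ξ):
  E: 661 − 1(456.8) = 204.2
  B: 0 + 2(456.8) − 1(773.4) = 140.1
  A: 0 + 1(773.4) = 773.4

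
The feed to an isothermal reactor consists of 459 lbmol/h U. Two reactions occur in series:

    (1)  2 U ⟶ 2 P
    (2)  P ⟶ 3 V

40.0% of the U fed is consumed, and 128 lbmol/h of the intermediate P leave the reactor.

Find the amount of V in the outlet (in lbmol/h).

167 lbmol/h

Conversion of U: U consumed = 2ξ₁ = 0.4 × 459 → ξ₁ = 91.8 lbmol/h.
P balance: n_P = 0 + 2ξ₁ − 1ξ₂ = 128 → ξ₂ = (2·91.8 − 128)/1 = 55.6 lbmol/h.
Outlet amounts (n = n₀ + Σ ν·ξ):
  U: 459 − 2(91.8) = 275.4
  P: 0 + 2(91.8) − 1(55.6) = 128
  V: 0 + 3(55.6) = 166.8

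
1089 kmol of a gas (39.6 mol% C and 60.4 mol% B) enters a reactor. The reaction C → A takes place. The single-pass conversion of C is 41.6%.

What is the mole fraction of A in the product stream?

C reacted = 0.416 × 431.2 = 179.4 kmol; ν_C = −1, so ξ = 179.4/1 = 179.4 kmol.
Outlet amounts (n = n₀ + ν ξ):
  C: 431.2 − 1(179.4) = 251.8
  A: 0 + 1(179.4) = 179.4
  B: 657.8 (inert)
Total out = 1089 kmol; y_A = 179.4 / 1089 = 0.1647.

0.165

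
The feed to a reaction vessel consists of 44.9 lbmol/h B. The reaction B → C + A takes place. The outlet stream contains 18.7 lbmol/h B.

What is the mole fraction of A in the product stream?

0.368

For B: n = n₀ − 1ξ → 18.7 = 44.9 − 1ξ, giving ξ = 26.2 lbmol/h.
Outlet amounts (n = n₀ + ν ξ):
  B: 44.9 − 1(26.2) = 18.7
  C: 0 + 1(26.2) = 26.2
  A: 0 + 1(26.2) = 26.2
Total out = 71.1 lbmol/h; y_A = 26.2 / 71.1 = 0.3685.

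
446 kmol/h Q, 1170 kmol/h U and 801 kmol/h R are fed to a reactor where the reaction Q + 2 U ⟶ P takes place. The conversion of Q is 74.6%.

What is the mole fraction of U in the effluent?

Q reacted = 0.746 × 446 = 332.7 kmol/h; ν_Q = −1, so ξ = 332.7/1 = 332.7 kmol/h.
Outlet amounts (n = n₀ + ν ξ):
  Q: 446 − 1(332.7) = 113.3
  U: 1170 − 2(332.7) = 504.6
  P: 0 + 1(332.7) = 332.7
  R: 801 (inert)
Total out = 1752 kmol/h; y_U = 504.6 / 1752 = 0.2881.

0.288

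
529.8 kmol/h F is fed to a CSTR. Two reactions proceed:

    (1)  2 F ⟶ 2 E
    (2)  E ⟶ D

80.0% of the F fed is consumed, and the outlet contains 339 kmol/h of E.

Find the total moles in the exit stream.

Conversion of F: F consumed = 2ξ₁ = 0.8 × 529.8 → ξ₁ = 211.9 kmol/h.
E balance: n_E = 0 + 2ξ₁ − 1ξ₂ = 339 → ξ₂ = (2·211.9 − 339)/1 = 84.84 kmol/h.
Outlet amounts (n = n₀ + Σ ν·ξ):
  F: 529.8 − 2(211.9) = 106
  E: 0 + 2(211.9) − 1(84.84) = 339
  D: 0 + 1(84.84) = 84.84
Total out = 106 + 339 + 84.84 = 529.8 kmol/h.

530 kmol/h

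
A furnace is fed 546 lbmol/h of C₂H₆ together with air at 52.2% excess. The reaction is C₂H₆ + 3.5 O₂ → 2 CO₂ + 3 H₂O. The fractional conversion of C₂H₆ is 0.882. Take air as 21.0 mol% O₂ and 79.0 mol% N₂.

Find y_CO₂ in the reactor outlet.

Stoichiometric O₂ = 3.5 × 546 = 1911 lbmol/h; O₂ fed = 1911 × 1.522 = 2909 lbmol/h.
N₂ fed = 2909 × 79/21 = 10940 lbmol/h.
Fuel reacted = 0.882 × 546 → ξ = 481.6 lbmol/h.
Outlet (n = n₀ + ν ξ):
  C₂H₆: 546 − 1(481.6) = 64.43
  O₂: 2909 − 3.5(481.6) = 1223
  N₂: 10940 (inert)
  CO₂: 0 + 2(481.6) = 963.1
  H₂O: 0 + 3(481.6) = 1445
Total out = 14640 lbmol/h; y_CO₂ = 963.1 / 14640 = 0.0658.

0.0658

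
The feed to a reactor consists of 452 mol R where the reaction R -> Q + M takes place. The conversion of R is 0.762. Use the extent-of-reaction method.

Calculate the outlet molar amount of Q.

344 mol

R reacted = 0.762 × 452 = 344.4 mol; ν_R = −1, so ξ = 344.4/1 = 344.4 mol.
Outlet amounts (n = n₀ + ν ξ):
  R: 452 − 1(344.4) = 107.6
  Q: 0 + 1(344.4) = 344.4
  M: 0 + 1(344.4) = 344.4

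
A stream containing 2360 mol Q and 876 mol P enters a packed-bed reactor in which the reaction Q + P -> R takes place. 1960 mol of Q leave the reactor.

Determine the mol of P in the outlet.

For Q: n = n₀ − 1ξ → 1960 = 2360 − 1ξ, giving ξ = 400 mol.
Outlet amounts (n = n₀ + ν ξ):
  Q: 2360 − 1(400) = 1960
  P: 876 − 1(400) = 476
  R: 0 + 1(400) = 400

476 mol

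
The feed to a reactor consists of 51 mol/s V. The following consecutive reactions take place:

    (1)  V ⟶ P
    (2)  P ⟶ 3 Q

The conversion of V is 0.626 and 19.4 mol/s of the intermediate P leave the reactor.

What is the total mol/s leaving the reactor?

76.1 mol/s

Conversion of V: V consumed = 1ξ₁ = 0.626 × 51 → ξ₁ = 31.93 mol/s.
P balance: n_P = 0 + 1ξ₁ − 1ξ₂ = 19.4 → ξ₂ = (1·31.93 − 19.4)/1 = 12.53 mol/s.
Outlet amounts (n = n₀ + Σ ν·ξ):
  V: 51 − 1(31.93) = 19.07
  P: 0 + 1(31.93) − 1(12.53) = 19.4
  Q: 0 + 3(12.53) = 37.58
Total out = 19.07 + 19.4 + 37.58 = 76.05 mol/s.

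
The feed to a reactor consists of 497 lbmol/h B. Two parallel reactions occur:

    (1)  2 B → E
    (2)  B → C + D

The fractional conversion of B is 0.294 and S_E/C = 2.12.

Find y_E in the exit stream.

0.127

Conversion of B: B consumed = 0.294 × 497 = 146.1 lbmol/h = 2ξ₁ + 1ξ₂.
Selectivity: 1ξ₁ / (1ξ₂) = 2.12 → ξ₁ = 2.12 ξ₂.
Substitute: (2·2.12 + 1) ξ₂ = 146.1 → ξ₂ = 27.89 lbmol/h, ξ₁ = 59.12 lbmol/h.
Outlet amounts (n = n₀ + Σ ν·ξ):
  B: 497 − 2(59.12) − 1(27.89) = 350.9
  E: 0 + 1(59.12) = 59.12
  C: 0 + 1(27.89) = 27.89
  D: 0 + 1(27.89) = 27.89
Total out = 465.8 lbmol/h; y_E = 59.12 / 465.8 = 0.1269.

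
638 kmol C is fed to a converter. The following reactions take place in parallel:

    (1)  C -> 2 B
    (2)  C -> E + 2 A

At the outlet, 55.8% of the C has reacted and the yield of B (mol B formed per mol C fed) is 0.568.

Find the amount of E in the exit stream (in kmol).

175 kmol

Yield of B: 2ξ₁ / 638 = 0.568 → ξ₁ = 181.2 kmol.
Conversion of C: 1ξ₁ + 1ξ₂ = 0.558 × 638 = 356 → ξ₂ = 174.8 kmol.
Outlet amounts (n = n₀ + Σ ν·ξ):
  C: 638 − 1(181.2) − 1(174.8) = 282
  B: 0 + 2(181.2) = 362.4
  E: 0 + 1(174.8) = 174.8
  A: 0 + 2(174.8) = 349.6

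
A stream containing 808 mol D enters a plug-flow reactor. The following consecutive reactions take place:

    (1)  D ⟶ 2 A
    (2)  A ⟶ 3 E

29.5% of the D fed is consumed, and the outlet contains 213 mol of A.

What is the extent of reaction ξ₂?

ξ₂ = 264 mol

Conversion of D: D consumed = 1ξ₁ = 0.295 × 808 → ξ₁ = 238.4 mol.
A balance: n_A = 0 + 2ξ₁ − 1ξ₂ = 213 → ξ₂ = (2·238.4 − 213)/1 = 263.7 mol.
Outlet amounts (n = n₀ + Σ ν·ξ):
  D: 808 − 1(238.4) = 569.6
  A: 0 + 2(238.4) − 1(263.7) = 213
  E: 0 + 3(263.7) = 791.2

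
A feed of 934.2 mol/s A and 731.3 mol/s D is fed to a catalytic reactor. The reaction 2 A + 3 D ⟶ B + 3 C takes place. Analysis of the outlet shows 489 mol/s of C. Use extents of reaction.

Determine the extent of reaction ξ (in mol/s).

ξ = 163 mol/s

For C: n = n₀ + 3ξ → 489 = 0 + 3ξ, giving ξ = 163 mol/s.
Outlet amounts (n = n₀ + ν ξ):
  A: 934.2 − 2(163) = 608.2
  D: 731.3 − 3(163) = 242.3
  B: 0 + 1(163) = 163
  C: 0 + 3(163) = 489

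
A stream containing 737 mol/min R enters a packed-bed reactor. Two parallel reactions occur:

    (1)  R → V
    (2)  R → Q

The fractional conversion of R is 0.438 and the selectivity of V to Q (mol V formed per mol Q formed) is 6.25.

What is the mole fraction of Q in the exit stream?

Conversion of R: R consumed = 0.438 × 737 = 322.8 mol/min = 1ξ₁ + 1ξ₂.
Selectivity: 1ξ₁ / (1ξ₂) = 6.25 → ξ₁ = 6.25 ξ₂.
Substitute: (1·6.25 + 1) ξ₂ = 322.8 → ξ₂ = 44.52 mol/min, ξ₁ = 278.3 mol/min.
Outlet amounts (n = n₀ + Σ ν·ξ):
  R: 737 − 1(278.3) − 1(44.52) = 414.2
  V: 0 + 1(278.3) = 278.3
  Q: 0 + 1(44.52) = 44.52
Total out = 737 mol/min; y_Q = 44.52 / 737 = 0.06041.

0.0604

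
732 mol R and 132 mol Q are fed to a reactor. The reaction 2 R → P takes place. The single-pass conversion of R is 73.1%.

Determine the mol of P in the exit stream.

268 mol

R reacted = 0.731 × 732 = 535.1 mol; ν_R = −2, so ξ = 535.1/2 = 267.5 mol.
Outlet amounts (n = n₀ + ν ξ):
  R: 732 − 2(267.5) = 196.9
  P: 0 + 1(267.5) = 267.5
  Q: 132 (inert)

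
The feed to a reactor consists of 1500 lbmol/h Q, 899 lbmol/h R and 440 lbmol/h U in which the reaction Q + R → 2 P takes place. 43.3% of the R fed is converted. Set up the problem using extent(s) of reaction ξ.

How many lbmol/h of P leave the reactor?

R reacted = 0.433 × 899 = 389.3 lbmol/h; ν_R = −1, so ξ = 389.3/1 = 389.3 lbmol/h.
Outlet amounts (n = n₀ + ν ξ):
  Q: 1500 − 1(389.3) = 1111
  R: 899 − 1(389.3) = 509.7
  P: 0 + 2(389.3) = 778.5
  U: 440 (inert)

779 lbmol/h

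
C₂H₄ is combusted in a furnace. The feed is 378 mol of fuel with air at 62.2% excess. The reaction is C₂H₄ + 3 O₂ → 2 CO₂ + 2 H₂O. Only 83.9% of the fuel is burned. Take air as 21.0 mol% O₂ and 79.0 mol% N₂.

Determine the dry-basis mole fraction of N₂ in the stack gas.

Stoichiometric O₂ = 3 × 378 = 1134 mol; O₂ fed = 1134 × 1.622 = 1839 mol.
N₂ fed = 1839 × 79/21 = 6919 mol.
Fuel reacted = 0.839 × 378 → ξ = 317.1 mol.
Outlet (n = n₀ + ν ξ):
  C₂H₄: 378 − 1(317.1) = 60.86
  O₂: 1839 − 3(317.1) = 887.9
  N₂: 6919 (inert)
  CO₂: 0 + 2(317.1) = 634.3
  H₂O: 0 + 2(317.1) = 634.3
Dry total = 8503 mol; y_N₂ (dry) = 6919 / 8503 = 0.8138.

0.814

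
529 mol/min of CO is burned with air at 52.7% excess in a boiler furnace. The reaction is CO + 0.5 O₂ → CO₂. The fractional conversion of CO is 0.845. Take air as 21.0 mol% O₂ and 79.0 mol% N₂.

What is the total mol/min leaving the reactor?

Stoichiometric O₂ = 0.5 × 529 = 264.5 mol/min; O₂ fed = 264.5 × 1.527 = 403.9 mol/min.
N₂ fed = 403.9 × 79/21 = 1519 mol/min.
Fuel reacted = 0.845 × 529 → ξ = 447 mol/min.
Outlet (n = n₀ + ν ξ):
  CO: 529 − 1(447) = 82
  O₂: 403.9 − 0.5(447) = 180.4
  N₂: 1519 (inert)
  CO₂: 0 + 1(447) = 447
Total out = 82 + 180.4 + 1519 + 447 = 2229 mol/min.

2230 mol/min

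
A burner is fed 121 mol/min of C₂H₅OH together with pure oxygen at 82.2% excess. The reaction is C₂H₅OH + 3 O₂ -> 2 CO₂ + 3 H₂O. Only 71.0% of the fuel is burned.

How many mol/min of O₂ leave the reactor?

Stoichiometric O₂ = 3 × 121 = 363 mol/min; O₂ fed = 363 × 1.822 = 661.4 mol/min.
Fuel reacted = 0.71 × 121 → ξ = 85.91 mol/min.
Outlet (n = n₀ + ν ξ):
  C₂H₅OH: 121 − 1(85.91) = 35.09
  O₂: 661.4 − 3(85.91) = 403.7
  CO₂: 0 + 2(85.91) = 171.8
  H₂O: 0 + 3(85.91) = 257.7

404 mol/min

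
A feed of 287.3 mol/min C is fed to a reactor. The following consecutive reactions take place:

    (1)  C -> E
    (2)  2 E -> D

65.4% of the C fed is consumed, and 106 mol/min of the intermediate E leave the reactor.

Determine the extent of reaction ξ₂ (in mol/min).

ξ₂ = 40.9 mol/min

Conversion of C: C consumed = 1ξ₁ = 0.654 × 287.3 → ξ₁ = 187.9 mol/min.
E balance: n_E = 0 + 1ξ₁ − 2ξ₂ = 106 → ξ₂ = (1·187.9 − 106)/2 = 40.95 mol/min.
Outlet amounts (n = n₀ + Σ ν·ξ):
  C: 287.3 − 1(187.9) = 99.41
  E: 0 + 1(187.9) − 2(40.95) = 106
  D: 0 + 1(40.95) = 40.95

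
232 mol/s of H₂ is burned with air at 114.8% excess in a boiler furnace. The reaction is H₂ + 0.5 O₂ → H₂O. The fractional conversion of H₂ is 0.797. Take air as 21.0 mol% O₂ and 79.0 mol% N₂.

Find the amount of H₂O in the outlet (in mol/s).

185 mol/s

Stoichiometric O₂ = 0.5 × 232 = 116 mol/s; O₂ fed = 116 × 2.148 = 249.2 mol/s.
N₂ fed = 249.2 × 79/21 = 937.3 mol/s.
Fuel reacted = 0.797 × 232 → ξ = 184.9 mol/s.
Outlet (n = n₀ + ν ξ):
  H₂: 232 − 1(184.9) = 47.1
  O₂: 249.2 − 0.5(184.9) = 156.7
  N₂: 937.3 (inert)
  H₂O: 0 + 1(184.9) = 184.9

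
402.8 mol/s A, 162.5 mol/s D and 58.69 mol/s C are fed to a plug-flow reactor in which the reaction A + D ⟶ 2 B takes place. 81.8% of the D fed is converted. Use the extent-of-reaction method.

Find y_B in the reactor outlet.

D reacted = 0.818 × 162.5 = 132.9 mol/s; ν_D = −1, so ξ = 132.9/1 = 132.9 mol/s.
Outlet amounts (n = n₀ + ν ξ):
  A: 402.8 − 1(132.9) = 269.9
  D: 162.5 − 1(132.9) = 29.58
  B: 0 + 2(132.9) = 265.8
  C: 58.69 (inert)
Total out = 624 mol/s; y_B = 265.8 / 624 = 0.426.

0.426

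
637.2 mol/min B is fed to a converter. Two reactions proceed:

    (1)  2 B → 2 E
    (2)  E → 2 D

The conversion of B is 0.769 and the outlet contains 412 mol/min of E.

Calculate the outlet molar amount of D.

Conversion of B: B consumed = 2ξ₁ = 0.769 × 637.2 → ξ₁ = 245 mol/min.
E balance: n_E = 0 + 2ξ₁ − 1ξ₂ = 412 → ξ₂ = (2·245 − 412)/1 = 78.01 mol/min.
Outlet amounts (n = n₀ + Σ ν·ξ):
  B: 637.2 − 2(245) = 147.2
  E: 0 + 2(245) − 1(78.01) = 412
  D: 0 + 2(78.01) = 156

156 mol/min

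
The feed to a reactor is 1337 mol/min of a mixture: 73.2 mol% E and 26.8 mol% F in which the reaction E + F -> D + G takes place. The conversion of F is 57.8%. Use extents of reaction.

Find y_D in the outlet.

F reacted = 0.578 × 358.3 = 207.1 mol/min; ν_F = −1, so ξ = 207.1/1 = 207.1 mol/min.
Outlet amounts (n = n₀ + ν ξ):
  E: 978.7 − 1(207.1) = 771.6
  F: 358.3 − 1(207.1) = 151.2
  D: 0 + 1(207.1) = 207.1
  G: 0 + 1(207.1) = 207.1
Total out = 1337 mol/min; y_D = 207.1 / 1337 = 0.1549.

0.155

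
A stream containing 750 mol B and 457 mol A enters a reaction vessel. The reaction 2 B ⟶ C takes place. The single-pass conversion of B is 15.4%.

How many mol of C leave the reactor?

B reacted = 0.154 × 750 = 115.5 mol; ν_B = −2, so ξ = 115.5/2 = 57.75 mol.
Outlet amounts (n = n₀ + ν ξ):
  B: 750 − 2(57.75) = 634.5
  C: 0 + 1(57.75) = 57.75
  A: 457 (inert)

57.8 mol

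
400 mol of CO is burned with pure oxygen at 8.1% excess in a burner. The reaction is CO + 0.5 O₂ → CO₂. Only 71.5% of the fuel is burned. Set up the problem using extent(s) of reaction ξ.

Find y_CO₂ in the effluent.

0.604

Stoichiometric O₂ = 0.5 × 400 = 200 mol; O₂ fed = 200 × 1.081 = 216.2 mol.
Fuel reacted = 0.715 × 400 → ξ = 286 mol.
Outlet (n = n₀ + ν ξ):
  CO: 400 − 1(286) = 114
  O₂: 216.2 − 0.5(286) = 73.2
  CO₂: 0 + 1(286) = 286
Total out = 473.2 mol; y_CO₂ = 286 / 473.2 = 0.6044.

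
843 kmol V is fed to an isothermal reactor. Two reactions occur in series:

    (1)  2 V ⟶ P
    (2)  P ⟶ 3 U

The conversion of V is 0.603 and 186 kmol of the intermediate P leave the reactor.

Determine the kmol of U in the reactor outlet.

204 kmol

Conversion of V: V consumed = 2ξ₁ = 0.603 × 843 → ξ₁ = 254.2 kmol.
P balance: n_P = 0 + 1ξ₁ − 1ξ₂ = 186 → ξ₂ = (1·254.2 − 186)/1 = 68.16 kmol.
Outlet amounts (n = n₀ + Σ ν·ξ):
  V: 843 − 2(254.2) = 334.7
  P: 0 + 1(254.2) − 1(68.16) = 186
  U: 0 + 3(68.16) = 204.5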